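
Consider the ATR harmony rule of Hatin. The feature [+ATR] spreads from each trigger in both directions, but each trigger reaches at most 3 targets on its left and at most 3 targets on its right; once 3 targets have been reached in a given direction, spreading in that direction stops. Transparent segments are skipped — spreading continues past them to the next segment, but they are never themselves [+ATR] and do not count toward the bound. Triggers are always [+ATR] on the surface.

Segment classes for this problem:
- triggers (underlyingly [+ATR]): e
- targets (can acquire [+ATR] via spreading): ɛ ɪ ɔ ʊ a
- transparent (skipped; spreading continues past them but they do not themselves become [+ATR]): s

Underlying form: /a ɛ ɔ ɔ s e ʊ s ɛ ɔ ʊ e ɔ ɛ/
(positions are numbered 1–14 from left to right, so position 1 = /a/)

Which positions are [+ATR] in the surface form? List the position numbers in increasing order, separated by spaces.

From /e/ at 6 rightward: 7 /ʊ/ → [+ATR]; 8 /s/ transparent; 9 /ɛ/ → [+ATR]; 10 /ɔ/ → [+ATR]; bound reached.
From /e/ at 6 leftward: 5 /s/ transparent; 4 /ɔ/ → [+ATR]; 3 /ɔ/ → [+ATR]; 2 /ɛ/ → [+ATR]; bound reached.
From /e/ at 12 rightward: 13 /ɔ/ → [+ATR]; 14 /ɛ/ → [+ATR]; word edge.
From /e/ at 12 leftward: 11 /ʊ/ → [+ATR]; 10 /ɔ/ → [+ATR]; 9 /ɛ/ → [+ATR]; bound reached.
Target with no active source: position 1 stays [-ATR].

2 3 4 6 7 9 10 11 12 13 14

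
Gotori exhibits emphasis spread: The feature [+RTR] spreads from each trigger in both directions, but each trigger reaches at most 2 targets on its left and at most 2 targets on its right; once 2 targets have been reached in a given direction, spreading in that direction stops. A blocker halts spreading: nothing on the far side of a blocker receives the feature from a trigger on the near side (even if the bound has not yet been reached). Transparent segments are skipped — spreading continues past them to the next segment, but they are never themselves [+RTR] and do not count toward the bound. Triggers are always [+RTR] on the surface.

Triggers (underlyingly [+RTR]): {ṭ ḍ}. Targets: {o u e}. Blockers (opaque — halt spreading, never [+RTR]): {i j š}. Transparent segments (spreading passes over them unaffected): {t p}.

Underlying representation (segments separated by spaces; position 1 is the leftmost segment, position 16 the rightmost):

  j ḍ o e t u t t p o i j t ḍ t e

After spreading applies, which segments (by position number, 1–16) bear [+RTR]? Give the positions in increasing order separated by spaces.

2 3 4 14 16

From /ḍ/ at 2 rightward: 3 /o/ → [+RTR]; 4 /e/ → [+RTR]; bound reached.
From /ḍ/ at 2 leftward: 1 /j/ blocks.
From /ḍ/ at 14 rightward: 15 /t/ transparent; 16 /e/ → [+RTR]; word edge.
From /ḍ/ at 14 leftward: 13 /t/ transparent; 12 /j/ blocks.
Targets with no active source: positions 6 10 stay [-emphatic].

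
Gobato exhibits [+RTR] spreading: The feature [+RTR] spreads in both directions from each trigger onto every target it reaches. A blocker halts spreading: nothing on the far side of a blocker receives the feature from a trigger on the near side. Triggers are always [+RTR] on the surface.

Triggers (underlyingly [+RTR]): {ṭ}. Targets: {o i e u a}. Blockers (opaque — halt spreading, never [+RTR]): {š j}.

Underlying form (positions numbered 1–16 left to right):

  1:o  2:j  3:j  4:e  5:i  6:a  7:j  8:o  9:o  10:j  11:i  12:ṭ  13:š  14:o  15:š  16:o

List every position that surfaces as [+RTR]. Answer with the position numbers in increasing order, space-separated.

11 12

From /ṭ/ at 12 rightward: 13 /š/ blocks.
From /ṭ/ at 12 leftward: 11 /i/ → [+RTR]; 10 /j/ blocks.
Targets with no active source: positions 1 4 5 6 8 9 14 16 stay [-emphatic].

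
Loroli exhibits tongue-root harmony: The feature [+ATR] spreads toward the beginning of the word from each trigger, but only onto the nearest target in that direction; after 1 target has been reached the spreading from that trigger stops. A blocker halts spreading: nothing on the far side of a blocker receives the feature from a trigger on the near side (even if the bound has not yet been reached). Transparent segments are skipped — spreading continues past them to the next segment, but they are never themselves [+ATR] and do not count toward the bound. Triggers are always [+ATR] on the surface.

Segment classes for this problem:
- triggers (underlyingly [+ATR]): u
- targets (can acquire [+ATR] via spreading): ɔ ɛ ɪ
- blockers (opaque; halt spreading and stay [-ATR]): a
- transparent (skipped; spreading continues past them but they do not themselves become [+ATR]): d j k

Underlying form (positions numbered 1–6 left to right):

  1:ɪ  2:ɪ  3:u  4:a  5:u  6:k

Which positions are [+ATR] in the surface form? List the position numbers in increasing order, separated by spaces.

2 3 5

From /u/ at 3 leftward: 2 /ɪ/ → [+ATR]; bound reached.
From /u/ at 5 leftward: 4 /a/ blocks.
Target with no active source: position 1 stays [-ATR].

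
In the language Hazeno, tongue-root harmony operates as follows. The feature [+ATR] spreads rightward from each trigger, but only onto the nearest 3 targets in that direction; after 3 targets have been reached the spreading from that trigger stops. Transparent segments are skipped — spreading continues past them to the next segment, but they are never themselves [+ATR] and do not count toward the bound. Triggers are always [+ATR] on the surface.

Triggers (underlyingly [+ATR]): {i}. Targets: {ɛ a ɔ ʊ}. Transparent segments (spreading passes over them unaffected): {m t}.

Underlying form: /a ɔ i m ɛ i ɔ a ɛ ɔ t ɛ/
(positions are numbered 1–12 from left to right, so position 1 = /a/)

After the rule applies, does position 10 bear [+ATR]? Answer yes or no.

no

From /i/ at 3 rightward: 4 /m/ transparent; 5 /ɛ/ → [+ATR]; 6 /i/ is itself a trigger — this domain ends here.
From /i/ at 6 rightward: 7 /ɔ/ → [+ATR]; 8 /a/ → [+ATR]; 9 /ɛ/ → [+ATR]; bound reached.
Targets with no active source: positions 1 2 10 12 stay [-ATR].
[+ATR] positions on the surface: 3 5 6 7 8 9.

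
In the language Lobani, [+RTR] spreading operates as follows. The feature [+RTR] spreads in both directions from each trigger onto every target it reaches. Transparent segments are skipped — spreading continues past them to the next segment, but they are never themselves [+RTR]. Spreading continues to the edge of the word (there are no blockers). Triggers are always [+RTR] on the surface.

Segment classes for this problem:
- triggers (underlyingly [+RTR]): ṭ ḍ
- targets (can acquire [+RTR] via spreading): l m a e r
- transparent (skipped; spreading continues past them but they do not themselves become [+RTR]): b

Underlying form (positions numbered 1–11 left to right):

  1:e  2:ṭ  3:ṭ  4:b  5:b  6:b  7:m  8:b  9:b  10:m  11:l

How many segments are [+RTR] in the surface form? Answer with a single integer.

From /ṭ/ at 2 rightward: 3 /ṭ/ is itself a trigger — this domain ends here.
From /ṭ/ at 2 leftward: 1 /e/ → [+RTR]; word edge.
From /ṭ/ at 3 rightward: 4 /b/ transparent; 5 /b/ transparent; 6 /b/ transparent; 7 /m/ → [+RTR]; 8 /b/ transparent; 9 /b/ transparent; 10 /m/ → [+RTR]; 11 /l/ → [+RTR]; word edge.
From /ṭ/ at 3 leftward: 2 /ṭ/ is itself a trigger — this domain ends here.
[+RTR] positions on the surface: 1 2 3 7 10 11.

6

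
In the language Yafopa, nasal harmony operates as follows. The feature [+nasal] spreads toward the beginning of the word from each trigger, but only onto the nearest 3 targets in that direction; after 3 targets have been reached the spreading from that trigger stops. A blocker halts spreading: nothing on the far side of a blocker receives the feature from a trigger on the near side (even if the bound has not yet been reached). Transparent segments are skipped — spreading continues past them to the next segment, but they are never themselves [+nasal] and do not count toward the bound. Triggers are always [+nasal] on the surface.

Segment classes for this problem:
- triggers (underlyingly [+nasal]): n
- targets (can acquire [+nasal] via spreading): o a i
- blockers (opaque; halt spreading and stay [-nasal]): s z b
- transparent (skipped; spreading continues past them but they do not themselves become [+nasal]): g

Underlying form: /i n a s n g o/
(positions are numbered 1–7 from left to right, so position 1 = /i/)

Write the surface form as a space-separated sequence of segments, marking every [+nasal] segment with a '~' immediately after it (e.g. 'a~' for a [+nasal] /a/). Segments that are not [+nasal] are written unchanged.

From /n/ at 2 leftward: 1 /i/ → [+nasal]; word edge.
From /n/ at 5 leftward: 4 /s/ blocks.
Targets with no active source: positions 3 7 stay [-nasal].
[+nasal] positions on the surface: 1 2 5.

i~ n~ a s n~ g o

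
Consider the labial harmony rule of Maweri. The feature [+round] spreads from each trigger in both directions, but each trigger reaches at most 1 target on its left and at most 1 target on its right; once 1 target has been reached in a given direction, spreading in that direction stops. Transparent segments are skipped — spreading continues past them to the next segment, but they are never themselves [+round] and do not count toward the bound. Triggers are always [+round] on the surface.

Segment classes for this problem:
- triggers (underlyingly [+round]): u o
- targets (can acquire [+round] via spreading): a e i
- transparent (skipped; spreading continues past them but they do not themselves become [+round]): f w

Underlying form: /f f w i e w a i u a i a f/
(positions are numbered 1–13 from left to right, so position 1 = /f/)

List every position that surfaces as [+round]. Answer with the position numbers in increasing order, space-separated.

8 9 10

From /u/ at 9 rightward: 10 /a/ → [+round]; bound reached.
From /u/ at 9 leftward: 8 /i/ → [+round]; bound reached.
Targets with no active source: positions 4 5 7 11 12 stay [-round].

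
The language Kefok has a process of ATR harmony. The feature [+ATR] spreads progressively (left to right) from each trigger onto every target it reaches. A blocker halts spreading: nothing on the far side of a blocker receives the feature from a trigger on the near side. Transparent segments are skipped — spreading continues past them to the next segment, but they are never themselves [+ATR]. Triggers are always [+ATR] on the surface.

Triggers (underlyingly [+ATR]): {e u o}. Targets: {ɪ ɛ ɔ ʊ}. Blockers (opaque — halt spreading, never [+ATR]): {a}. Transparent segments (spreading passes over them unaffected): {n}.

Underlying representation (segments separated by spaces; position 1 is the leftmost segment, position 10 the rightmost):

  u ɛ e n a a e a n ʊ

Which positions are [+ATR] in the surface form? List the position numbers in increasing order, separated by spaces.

1 2 3 7

From /u/ at 1 rightward: 2 /ɛ/ → [+ATR]; 3 /e/ is itself a trigger — this domain ends here.
From /e/ at 3 rightward: 4 /n/ transparent; 5 /a/ blocks.
From /e/ at 7 rightward: 8 /a/ blocks.
Target with no active source: position 10 stays [-ATR].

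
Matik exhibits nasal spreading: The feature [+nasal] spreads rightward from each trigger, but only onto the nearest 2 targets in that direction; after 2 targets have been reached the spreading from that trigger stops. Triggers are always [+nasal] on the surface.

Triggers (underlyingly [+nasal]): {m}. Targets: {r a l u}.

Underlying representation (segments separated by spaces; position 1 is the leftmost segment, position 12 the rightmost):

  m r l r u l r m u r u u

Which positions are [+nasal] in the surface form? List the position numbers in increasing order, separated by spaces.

From /m/ at 1 rightward: 2 /r/ → [+nasal]; 3 /l/ → [+nasal]; bound reached.
From /m/ at 8 rightward: 9 /u/ → [+nasal]; 10 /r/ → [+nasal]; bound reached.
Targets with no active source: positions 4 5 6 7 11 12 stay [-nasal].

1 2 3 8 9 10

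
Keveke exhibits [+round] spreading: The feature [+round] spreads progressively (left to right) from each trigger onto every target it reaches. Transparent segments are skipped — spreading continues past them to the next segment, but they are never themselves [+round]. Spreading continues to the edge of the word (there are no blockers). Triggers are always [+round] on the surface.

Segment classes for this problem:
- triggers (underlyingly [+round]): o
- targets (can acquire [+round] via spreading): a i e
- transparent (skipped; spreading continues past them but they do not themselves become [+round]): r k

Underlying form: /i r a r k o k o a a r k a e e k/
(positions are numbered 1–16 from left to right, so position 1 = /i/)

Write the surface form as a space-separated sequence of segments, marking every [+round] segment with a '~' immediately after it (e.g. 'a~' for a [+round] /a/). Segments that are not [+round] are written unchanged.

i r a r k o~ k o~ a~ a~ r k a~ e~ e~ k

From /o/ at 6 rightward: 7 /k/ transparent; 8 /o/ is itself a trigger — this domain ends here.
From /o/ at 8 rightward: 9 /a/ → [+round]; 10 /a/ → [+round]; 11 /r/ transparent; 12 /k/ transparent; 13 /a/ → [+round]; 14 /e/ → [+round]; 15 /e/ → [+round]; 16 /k/ transparent; word edge.
Targets with no active source: positions 1 3 stay [-round].
[+round] positions on the surface: 6 8 9 10 13 14 15.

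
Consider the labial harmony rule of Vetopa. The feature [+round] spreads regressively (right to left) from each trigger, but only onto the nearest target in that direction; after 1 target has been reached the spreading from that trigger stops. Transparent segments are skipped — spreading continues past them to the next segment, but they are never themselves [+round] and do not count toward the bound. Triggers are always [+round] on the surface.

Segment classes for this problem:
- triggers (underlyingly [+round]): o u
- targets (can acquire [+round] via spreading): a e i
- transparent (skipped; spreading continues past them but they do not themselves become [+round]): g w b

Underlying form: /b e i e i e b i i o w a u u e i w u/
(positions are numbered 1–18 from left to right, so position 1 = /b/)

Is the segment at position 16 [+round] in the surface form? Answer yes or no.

From /o/ at 10 leftward: 9 /i/ → [+round]; bound reached.
From /u/ at 13 leftward: 12 /a/ → [+round]; bound reached.
From /u/ at 14 leftward: 13 /u/ is itself a trigger — this domain ends here.
From /u/ at 18 leftward: 17 /w/ transparent; 16 /i/ → [+round]; bound reached.
Targets with no active source: positions 2 3 4 5 6 8 15 stay [-round].
[+round] positions on the surface: 9 10 12 13 14 16 18.

yes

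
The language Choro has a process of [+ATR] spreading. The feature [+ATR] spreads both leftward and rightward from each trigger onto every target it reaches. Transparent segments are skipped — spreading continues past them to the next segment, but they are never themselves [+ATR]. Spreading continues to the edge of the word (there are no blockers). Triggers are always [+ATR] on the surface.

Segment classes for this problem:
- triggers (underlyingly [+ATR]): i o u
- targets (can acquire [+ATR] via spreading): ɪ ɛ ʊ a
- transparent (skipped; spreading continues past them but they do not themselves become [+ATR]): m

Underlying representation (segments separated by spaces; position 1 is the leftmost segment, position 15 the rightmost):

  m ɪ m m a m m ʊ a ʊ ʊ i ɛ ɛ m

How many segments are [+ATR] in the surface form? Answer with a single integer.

9

From /i/ at 12 rightward: 13 /ɛ/ → [+ATR]; 14 /ɛ/ → [+ATR]; 15 /m/ transparent; word edge.
From /i/ at 12 leftward: 11 /ʊ/ → [+ATR]; 10 /ʊ/ → [+ATR]; 9 /a/ → [+ATR]; 8 /ʊ/ → [+ATR]; 7 /m/ transparent; 6 /m/ transparent; 5 /a/ → [+ATR]; 4 /m/ transparent; 3 /m/ transparent; 2 /ɪ/ → [+ATR]; 1 /m/ transparent; word edge.
[+ATR] positions on the surface: 2 5 8 9 10 11 12 13 14.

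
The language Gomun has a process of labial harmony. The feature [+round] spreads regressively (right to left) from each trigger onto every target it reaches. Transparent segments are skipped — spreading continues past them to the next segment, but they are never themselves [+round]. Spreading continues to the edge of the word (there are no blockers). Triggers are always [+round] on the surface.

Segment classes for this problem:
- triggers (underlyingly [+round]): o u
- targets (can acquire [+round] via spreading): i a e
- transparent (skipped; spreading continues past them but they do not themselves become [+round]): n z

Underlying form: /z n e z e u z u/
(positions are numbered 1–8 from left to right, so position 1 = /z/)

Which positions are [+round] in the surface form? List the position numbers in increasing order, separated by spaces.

3 5 6 8

From /u/ at 6 leftward: 5 /e/ → [+round]; 4 /z/ transparent; 3 /e/ → [+round]; 2 /n/ transparent; 1 /z/ transparent; word edge.
From /u/ at 8 leftward: 7 /z/ transparent; 6 /u/ is itself a trigger — this domain ends here.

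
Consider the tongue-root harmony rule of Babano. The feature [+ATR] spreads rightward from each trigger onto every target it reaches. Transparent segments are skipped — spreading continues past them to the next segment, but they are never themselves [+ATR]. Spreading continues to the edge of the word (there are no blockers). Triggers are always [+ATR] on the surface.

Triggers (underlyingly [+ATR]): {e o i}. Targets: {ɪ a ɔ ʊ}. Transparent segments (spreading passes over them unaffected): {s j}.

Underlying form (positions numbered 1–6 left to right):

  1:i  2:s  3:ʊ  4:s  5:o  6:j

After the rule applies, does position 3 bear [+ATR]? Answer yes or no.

yes

From /i/ at 1 rightward: 2 /s/ transparent; 3 /ʊ/ → [+ATR]; 4 /s/ transparent; 5 /o/ is itself a trigger — this domain ends here.
From /o/ at 5 rightward: 6 /j/ transparent; word edge.
[+ATR] positions on the surface: 1 3 5.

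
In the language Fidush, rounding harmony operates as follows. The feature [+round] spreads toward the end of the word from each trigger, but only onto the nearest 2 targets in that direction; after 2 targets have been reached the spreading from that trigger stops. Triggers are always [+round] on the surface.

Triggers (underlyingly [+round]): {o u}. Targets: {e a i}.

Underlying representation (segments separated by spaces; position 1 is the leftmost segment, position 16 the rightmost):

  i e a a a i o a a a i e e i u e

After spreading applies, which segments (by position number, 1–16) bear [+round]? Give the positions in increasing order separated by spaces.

7 8 9 15 16

From /o/ at 7 rightward: 8 /a/ → [+round]; 9 /a/ → [+round]; bound reached.
From /u/ at 15 rightward: 16 /e/ → [+round]; word edge.
Targets with no active source: positions 1 2 3 4 5 6 10 11 12 13 14 stay [-round].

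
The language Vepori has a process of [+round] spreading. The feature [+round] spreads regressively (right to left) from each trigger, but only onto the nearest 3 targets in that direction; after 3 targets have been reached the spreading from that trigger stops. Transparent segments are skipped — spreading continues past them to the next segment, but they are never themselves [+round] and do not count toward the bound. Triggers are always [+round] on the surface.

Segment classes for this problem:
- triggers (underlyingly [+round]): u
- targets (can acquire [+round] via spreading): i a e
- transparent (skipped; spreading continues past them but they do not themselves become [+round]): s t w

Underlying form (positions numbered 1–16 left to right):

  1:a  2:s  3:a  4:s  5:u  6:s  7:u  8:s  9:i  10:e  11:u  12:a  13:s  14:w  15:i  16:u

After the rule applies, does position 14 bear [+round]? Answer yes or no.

no

From /u/ at 5 leftward: 4 /s/ transparent; 3 /a/ → [+round]; 2 /s/ transparent; 1 /a/ → [+round]; word edge.
From /u/ at 7 leftward: 6 /s/ transparent; 5 /u/ is itself a trigger — this domain ends here.
From /u/ at 11 leftward: 10 /e/ → [+round]; 9 /i/ → [+round]; 8 /s/ transparent; 7 /u/ is itself a trigger — this domain ends here.
From /u/ at 16 leftward: 15 /i/ → [+round]; 14 /w/ transparent; 13 /s/ transparent; 12 /a/ → [+round]; 11 /u/ is itself a trigger — this domain ends here.
[+round] positions on the surface: 1 3 5 7 9 10 11 12 15 16.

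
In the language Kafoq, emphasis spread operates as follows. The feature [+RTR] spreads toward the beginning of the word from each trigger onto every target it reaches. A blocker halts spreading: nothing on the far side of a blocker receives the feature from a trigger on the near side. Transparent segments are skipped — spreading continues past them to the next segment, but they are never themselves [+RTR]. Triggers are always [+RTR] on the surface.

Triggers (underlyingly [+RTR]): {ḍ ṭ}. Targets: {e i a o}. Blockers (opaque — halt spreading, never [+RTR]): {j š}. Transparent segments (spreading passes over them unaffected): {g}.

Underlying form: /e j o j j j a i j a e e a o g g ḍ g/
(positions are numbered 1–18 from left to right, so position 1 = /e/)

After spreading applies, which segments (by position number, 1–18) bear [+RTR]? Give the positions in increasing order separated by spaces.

10 11 12 13 14 17

From /ḍ/ at 17 leftward: 16 /g/ transparent; 15 /g/ transparent; 14 /o/ → [+RTR]; 13 /a/ → [+RTR]; 12 /e/ → [+RTR]; 11 /e/ → [+RTR]; 10 /a/ → [+RTR]; 9 /j/ blocks.
Targets with no active source: positions 1 3 7 8 stay [-emphatic].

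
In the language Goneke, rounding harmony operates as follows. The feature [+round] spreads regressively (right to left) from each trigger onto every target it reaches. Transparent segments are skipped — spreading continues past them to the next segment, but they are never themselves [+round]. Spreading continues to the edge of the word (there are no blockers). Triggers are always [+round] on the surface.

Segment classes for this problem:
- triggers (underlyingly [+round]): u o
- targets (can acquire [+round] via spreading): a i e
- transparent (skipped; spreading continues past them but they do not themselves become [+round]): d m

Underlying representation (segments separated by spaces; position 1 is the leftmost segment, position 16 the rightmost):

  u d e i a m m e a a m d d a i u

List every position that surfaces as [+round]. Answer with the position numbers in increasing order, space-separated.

From /u/ at 1 leftward: word edge.
From /u/ at 16 leftward: 15 /i/ → [+round]; 14 /a/ → [+round]; 13 /d/ transparent; 12 /d/ transparent; 11 /m/ transparent; 10 /a/ → [+round]; 9 /a/ → [+round]; 8 /e/ → [+round]; 7 /m/ transparent; 6 /m/ transparent; 5 /a/ → [+round]; 4 /i/ → [+round]; 3 /e/ → [+round]; 2 /d/ transparent; 1 /u/ is itself a trigger — this domain ends here.

1 3 4 5 8 9 10 14 15 16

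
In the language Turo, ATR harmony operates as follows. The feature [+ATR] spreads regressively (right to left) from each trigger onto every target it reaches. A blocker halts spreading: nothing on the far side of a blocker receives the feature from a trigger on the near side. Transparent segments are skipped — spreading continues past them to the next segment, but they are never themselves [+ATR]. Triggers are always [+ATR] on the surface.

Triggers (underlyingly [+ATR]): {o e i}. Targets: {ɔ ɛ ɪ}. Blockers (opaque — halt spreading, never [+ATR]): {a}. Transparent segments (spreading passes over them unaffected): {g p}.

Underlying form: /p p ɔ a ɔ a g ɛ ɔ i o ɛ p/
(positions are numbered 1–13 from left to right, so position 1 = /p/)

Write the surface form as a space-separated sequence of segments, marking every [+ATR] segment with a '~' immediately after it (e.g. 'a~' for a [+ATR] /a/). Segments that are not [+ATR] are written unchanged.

From /i/ at 10 leftward: 9 /ɔ/ → [+ATR]; 8 /ɛ/ → [+ATR]; 7 /g/ transparent; 6 /a/ blocks.
From /o/ at 11 leftward: 10 /i/ is itself a trigger — this domain ends here.
Targets with no active source: positions 3 5 12 stay [-ATR].
[+ATR] positions on the surface: 8 9 10 11.

p p ɔ a ɔ a g ɛ~ ɔ~ i~ o~ ɛ p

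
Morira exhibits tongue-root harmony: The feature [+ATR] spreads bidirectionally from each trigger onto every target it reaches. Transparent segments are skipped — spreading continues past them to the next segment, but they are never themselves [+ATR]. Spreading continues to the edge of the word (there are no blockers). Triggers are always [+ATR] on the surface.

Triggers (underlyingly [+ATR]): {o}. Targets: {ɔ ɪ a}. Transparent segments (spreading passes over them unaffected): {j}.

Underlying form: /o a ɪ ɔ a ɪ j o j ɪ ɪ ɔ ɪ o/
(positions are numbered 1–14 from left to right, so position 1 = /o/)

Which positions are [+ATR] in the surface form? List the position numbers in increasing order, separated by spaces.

1 2 3 4 5 6 8 10 11 12 13 14

From /o/ at 1 rightward: 2 /a/ → [+ATR]; 3 /ɪ/ → [+ATR]; 4 /ɔ/ → [+ATR]; 5 /a/ → [+ATR]; 6 /ɪ/ → [+ATR]; 7 /j/ transparent; 8 /o/ is itself a trigger — this domain ends here.
From /o/ at 1 leftward: word edge.
From /o/ at 8 rightward: 9 /j/ transparent; 10 /ɪ/ → [+ATR]; 11 /ɪ/ → [+ATR]; 12 /ɔ/ → [+ATR]; 13 /ɪ/ → [+ATR]; 14 /o/ is itself a trigger — this domain ends here.
From /o/ at 8 leftward: 7 /j/ transparent; 6 /ɪ/ → [+ATR]; 5 /a/ → [+ATR]; 4 /ɔ/ → [+ATR]; 3 /ɪ/ → [+ATR]; 2 /a/ → [+ATR]; 1 /o/ is itself a trigger — this domain ends here.
From /o/ at 14 rightward: word edge.
From /o/ at 14 leftward: 13 /ɪ/ → [+ATR]; 12 /ɔ/ → [+ATR]; 11 /ɪ/ → [+ATR]; 10 /ɪ/ → [+ATR]; 9 /j/ transparent; 8 /o/ is itself a trigger — this domain ends here.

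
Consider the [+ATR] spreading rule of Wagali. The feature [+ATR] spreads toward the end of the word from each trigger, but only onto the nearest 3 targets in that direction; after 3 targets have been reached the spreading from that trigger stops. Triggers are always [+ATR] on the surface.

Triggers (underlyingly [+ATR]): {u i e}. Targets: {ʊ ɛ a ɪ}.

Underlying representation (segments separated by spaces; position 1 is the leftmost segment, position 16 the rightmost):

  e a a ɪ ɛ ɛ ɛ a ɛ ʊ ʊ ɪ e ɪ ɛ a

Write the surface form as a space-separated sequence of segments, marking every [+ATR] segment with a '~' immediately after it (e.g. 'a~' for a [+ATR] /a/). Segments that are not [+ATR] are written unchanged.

From /e/ at 1 rightward: 2 /a/ → [+ATR]; 3 /a/ → [+ATR]; 4 /ɪ/ → [+ATR]; bound reached.
From /e/ at 13 rightward: 14 /ɪ/ → [+ATR]; 15 /ɛ/ → [+ATR]; 16 /a/ → [+ATR]; bound reached.
Targets with no active source: positions 5 6 7 8 9 10 11 12 stay [-ATR].
[+ATR] positions on the surface: 1 2 3 4 13 14 15 16.

e~ a~ a~ ɪ~ ɛ ɛ ɛ a ɛ ʊ ʊ ɪ e~ ɪ~ ɛ~ a~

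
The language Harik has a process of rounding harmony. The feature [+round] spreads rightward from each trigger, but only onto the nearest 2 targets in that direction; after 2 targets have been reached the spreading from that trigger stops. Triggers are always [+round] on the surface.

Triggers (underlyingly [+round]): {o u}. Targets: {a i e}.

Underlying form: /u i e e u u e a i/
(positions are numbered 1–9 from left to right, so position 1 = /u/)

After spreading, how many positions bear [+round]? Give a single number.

7

From /u/ at 1 rightward: 2 /i/ → [+round]; 3 /e/ → [+round]; bound reached.
From /u/ at 5 rightward: 6 /u/ is itself a trigger — this domain ends here.
From /u/ at 6 rightward: 7 /e/ → [+round]; 8 /a/ → [+round]; bound reached.
Targets with no active source: positions 4 9 stay [-round].
[+round] positions on the surface: 1 2 3 5 6 7 8.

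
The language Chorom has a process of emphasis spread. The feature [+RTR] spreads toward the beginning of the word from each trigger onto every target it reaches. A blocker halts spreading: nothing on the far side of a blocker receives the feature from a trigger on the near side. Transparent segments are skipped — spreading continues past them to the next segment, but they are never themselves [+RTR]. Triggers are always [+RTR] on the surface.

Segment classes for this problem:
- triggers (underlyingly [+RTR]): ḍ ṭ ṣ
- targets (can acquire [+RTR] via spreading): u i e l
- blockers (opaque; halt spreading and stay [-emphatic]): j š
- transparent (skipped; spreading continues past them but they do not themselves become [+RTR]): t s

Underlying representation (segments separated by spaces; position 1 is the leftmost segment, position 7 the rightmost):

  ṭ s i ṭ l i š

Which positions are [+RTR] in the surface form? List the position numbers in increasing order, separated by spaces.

From /ṭ/ at 1 leftward: word edge.
From /ṭ/ at 4 leftward: 3 /i/ → [+RTR]; 2 /s/ transparent; 1 /ṭ/ is itself a trigger — this domain ends here.
Targets with no active source: positions 5 6 stay [-emphatic].

1 3 4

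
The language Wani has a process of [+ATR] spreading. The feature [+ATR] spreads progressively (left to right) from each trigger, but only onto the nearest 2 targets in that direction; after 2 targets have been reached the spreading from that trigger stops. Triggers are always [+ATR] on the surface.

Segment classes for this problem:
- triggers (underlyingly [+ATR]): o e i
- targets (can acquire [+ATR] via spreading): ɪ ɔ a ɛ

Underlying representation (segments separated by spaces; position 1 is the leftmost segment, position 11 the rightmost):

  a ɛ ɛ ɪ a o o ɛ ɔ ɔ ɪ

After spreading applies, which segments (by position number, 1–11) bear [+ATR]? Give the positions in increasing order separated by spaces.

6 7 8 9

From /o/ at 6 rightward: 7 /o/ is itself a trigger — this domain ends here.
From /o/ at 7 rightward: 8 /ɛ/ → [+ATR]; 9 /ɔ/ → [+ATR]; bound reached.
Targets with no active source: positions 1 2 3 4 5 10 11 stay [-ATR].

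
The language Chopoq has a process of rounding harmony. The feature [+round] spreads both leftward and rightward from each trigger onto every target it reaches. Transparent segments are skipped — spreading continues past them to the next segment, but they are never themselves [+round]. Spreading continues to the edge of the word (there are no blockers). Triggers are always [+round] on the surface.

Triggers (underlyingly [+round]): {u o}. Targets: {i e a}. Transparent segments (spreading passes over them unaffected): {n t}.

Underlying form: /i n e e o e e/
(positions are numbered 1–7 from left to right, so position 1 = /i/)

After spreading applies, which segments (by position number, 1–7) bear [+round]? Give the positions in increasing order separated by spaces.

1 3 4 5 6 7

From /o/ at 5 rightward: 6 /e/ → [+round]; 7 /e/ → [+round]; word edge.
From /o/ at 5 leftward: 4 /e/ → [+round]; 3 /e/ → [+round]; 2 /n/ transparent; 1 /i/ → [+round]; word edge.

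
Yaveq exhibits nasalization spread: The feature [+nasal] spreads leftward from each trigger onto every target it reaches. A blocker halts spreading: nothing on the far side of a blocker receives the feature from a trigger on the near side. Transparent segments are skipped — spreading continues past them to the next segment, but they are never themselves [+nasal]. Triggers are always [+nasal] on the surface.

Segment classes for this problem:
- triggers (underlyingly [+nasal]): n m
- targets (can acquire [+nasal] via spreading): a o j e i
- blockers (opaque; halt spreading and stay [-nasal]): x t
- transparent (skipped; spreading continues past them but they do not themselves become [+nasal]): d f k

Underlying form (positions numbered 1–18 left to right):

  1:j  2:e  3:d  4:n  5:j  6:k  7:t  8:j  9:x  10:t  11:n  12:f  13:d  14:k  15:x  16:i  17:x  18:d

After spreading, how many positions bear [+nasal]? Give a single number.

From /n/ at 4 leftward: 3 /d/ transparent; 2 /e/ → [+nasal]; 1 /j/ → [+nasal]; word edge.
From /n/ at 11 leftward: 10 /t/ blocks.
Targets with no active source: positions 5 8 16 stay [-nasal].
[+nasal] positions on the surface: 1 2 4 11.

4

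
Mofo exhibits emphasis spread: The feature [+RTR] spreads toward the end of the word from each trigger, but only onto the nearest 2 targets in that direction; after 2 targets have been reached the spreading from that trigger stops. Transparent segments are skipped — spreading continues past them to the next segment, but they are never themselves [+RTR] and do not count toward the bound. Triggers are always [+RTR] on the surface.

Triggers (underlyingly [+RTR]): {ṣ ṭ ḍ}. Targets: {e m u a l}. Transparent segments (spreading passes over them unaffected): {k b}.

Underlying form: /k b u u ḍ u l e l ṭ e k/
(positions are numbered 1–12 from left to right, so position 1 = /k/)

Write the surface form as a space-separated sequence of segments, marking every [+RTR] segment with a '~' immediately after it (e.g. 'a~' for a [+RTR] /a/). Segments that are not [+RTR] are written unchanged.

From /ḍ/ at 5 rightward: 6 /u/ → [+RTR]; 7 /l/ → [+RTR]; bound reached.
From /ṭ/ at 10 rightward: 11 /e/ → [+RTR]; 12 /k/ transparent; word edge.
Targets with no active source: positions 3 4 8 9 stay [-emphatic].
[+RTR] positions on the surface: 5 6 7 10 11.

k b u u ḍ~ u~ l~ e l ṭ~ e~ k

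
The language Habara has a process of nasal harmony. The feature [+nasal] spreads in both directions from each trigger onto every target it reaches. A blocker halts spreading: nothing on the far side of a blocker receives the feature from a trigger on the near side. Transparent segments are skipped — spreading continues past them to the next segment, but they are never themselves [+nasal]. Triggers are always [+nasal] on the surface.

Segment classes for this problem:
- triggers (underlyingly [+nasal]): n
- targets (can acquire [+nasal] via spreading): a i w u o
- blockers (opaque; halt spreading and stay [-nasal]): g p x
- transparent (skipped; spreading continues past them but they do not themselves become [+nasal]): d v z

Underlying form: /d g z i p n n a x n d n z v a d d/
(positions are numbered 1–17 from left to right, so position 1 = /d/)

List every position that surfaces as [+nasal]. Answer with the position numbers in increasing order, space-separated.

6 7 8 10 12 15

From /n/ at 6 rightward: 7 /n/ is itself a trigger — this domain ends here.
From /n/ at 6 leftward: 5 /p/ blocks.
From /n/ at 7 rightward: 8 /a/ → [+nasal]; 9 /x/ blocks.
From /n/ at 7 leftward: 6 /n/ is itself a trigger — this domain ends here.
From /n/ at 10 rightward: 11 /d/ transparent; 12 /n/ is itself a trigger — this domain ends here.
From /n/ at 10 leftward: 9 /x/ blocks.
From /n/ at 12 rightward: 13 /z/ transparent; 14 /v/ transparent; 15 /a/ → [+nasal]; 16 /d/ transparent; 17 /d/ transparent; word edge.
From /n/ at 12 leftward: 11 /d/ transparent; 10 /n/ is itself a trigger — this domain ends here.
Target with no active source: position 4 stays [-nasal].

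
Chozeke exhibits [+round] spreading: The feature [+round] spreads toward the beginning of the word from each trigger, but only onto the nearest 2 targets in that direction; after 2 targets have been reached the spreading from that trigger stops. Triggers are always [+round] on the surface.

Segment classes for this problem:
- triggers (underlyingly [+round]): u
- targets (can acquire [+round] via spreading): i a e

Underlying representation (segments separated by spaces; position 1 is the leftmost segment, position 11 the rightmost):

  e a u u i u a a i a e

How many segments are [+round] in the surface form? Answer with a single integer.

From /u/ at 3 leftward: 2 /a/ → [+round]; 1 /e/ → [+round]; bound reached.
From /u/ at 4 leftward: 3 /u/ is itself a trigger — this domain ends here.
From /u/ at 6 leftward: 5 /i/ → [+round]; 4 /u/ is itself a trigger — this domain ends here.
Targets with no active source: positions 7 8 9 10 11 stay [-round].
[+round] positions on the surface: 1 2 3 4 5 6.

6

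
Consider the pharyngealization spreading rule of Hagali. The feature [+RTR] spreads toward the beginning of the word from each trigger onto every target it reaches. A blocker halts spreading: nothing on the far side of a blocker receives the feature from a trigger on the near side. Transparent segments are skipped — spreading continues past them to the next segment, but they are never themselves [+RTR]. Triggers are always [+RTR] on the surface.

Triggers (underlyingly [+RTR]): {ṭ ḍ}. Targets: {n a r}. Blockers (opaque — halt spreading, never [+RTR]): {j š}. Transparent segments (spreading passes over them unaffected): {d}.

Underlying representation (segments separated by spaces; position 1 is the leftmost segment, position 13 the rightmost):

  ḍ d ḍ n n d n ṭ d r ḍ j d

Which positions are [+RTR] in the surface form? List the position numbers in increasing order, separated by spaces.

1 3 4 5 7 8 10 11

From /ḍ/ at 1 leftward: word edge.
From /ḍ/ at 3 leftward: 2 /d/ transparent; 1 /ḍ/ is itself a trigger — this domain ends here.
From /ṭ/ at 8 leftward: 7 /n/ → [+RTR]; 6 /d/ transparent; 5 /n/ → [+RTR]; 4 /n/ → [+RTR]; 3 /ḍ/ is itself a trigger — this domain ends here.
From /ḍ/ at 11 leftward: 10 /r/ → [+RTR]; 9 /d/ transparent; 8 /ṭ/ is itself a trigger — this domain ends here.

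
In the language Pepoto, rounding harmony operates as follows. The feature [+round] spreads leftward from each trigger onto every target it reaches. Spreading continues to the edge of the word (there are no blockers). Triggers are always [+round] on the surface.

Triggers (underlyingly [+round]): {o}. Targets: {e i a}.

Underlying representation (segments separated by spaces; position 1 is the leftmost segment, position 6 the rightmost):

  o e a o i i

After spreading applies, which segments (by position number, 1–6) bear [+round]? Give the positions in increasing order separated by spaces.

From /o/ at 1 leftward: word edge.
From /o/ at 4 leftward: 3 /a/ → [+round]; 2 /e/ → [+round]; 1 /o/ is itself a trigger — this domain ends here.
Targets with no active source: positions 5 6 stay [-round].

1 2 3 4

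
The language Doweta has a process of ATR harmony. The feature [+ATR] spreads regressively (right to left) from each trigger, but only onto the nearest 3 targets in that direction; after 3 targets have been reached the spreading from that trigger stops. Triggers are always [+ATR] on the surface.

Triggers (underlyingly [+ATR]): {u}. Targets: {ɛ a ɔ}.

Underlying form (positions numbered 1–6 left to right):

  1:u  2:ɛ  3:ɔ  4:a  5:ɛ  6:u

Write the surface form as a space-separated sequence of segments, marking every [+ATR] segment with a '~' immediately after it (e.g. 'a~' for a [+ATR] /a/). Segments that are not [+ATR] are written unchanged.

From /u/ at 1 leftward: word edge.
From /u/ at 6 leftward: 5 /ɛ/ → [+ATR]; 4 /a/ → [+ATR]; 3 /ɔ/ → [+ATR]; bound reached.
Target with no active source: position 2 stays [-ATR].
[+ATR] positions on the surface: 1 3 4 5 6.

u~ ɛ ɔ~ a~ ɛ~ u~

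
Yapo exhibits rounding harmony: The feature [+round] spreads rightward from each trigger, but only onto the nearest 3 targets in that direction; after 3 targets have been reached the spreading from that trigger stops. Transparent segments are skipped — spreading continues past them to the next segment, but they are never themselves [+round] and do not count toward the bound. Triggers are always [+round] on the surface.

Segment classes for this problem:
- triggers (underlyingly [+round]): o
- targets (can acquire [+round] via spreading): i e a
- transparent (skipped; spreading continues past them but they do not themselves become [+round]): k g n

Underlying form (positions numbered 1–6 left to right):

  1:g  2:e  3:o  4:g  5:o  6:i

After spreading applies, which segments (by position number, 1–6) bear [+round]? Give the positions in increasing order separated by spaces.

3 5 6

From /o/ at 3 rightward: 4 /g/ transparent; 5 /o/ is itself a trigger — this domain ends here.
From /o/ at 5 rightward: 6 /i/ → [+round]; word edge.
Target with no active source: position 2 stays [-round].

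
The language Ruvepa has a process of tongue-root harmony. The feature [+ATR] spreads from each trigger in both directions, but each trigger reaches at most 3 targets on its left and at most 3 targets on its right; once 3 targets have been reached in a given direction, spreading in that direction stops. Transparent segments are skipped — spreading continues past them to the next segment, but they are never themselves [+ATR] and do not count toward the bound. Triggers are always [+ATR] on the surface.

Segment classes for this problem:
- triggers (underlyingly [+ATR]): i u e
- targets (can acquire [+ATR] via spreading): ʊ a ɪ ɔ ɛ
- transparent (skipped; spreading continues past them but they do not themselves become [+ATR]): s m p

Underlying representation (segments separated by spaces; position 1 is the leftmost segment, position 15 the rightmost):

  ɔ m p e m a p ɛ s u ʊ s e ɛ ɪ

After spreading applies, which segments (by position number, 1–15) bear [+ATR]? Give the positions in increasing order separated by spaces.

From /e/ at 4 rightward: 5 /m/ transparent; 6 /a/ → [+ATR]; 7 /p/ transparent; 8 /ɛ/ → [+ATR]; 9 /s/ transparent; 10 /u/ is itself a trigger — this domain ends here.
From /e/ at 4 leftward: 3 /p/ transparent; 2 /m/ transparent; 1 /ɔ/ → [+ATR]; word edge.
From /u/ at 10 rightward: 11 /ʊ/ → [+ATR]; 12 /s/ transparent; 13 /e/ is itself a trigger — this domain ends here.
From /u/ at 10 leftward: 9 /s/ transparent; 8 /ɛ/ → [+ATR]; 7 /p/ transparent; 6 /a/ → [+ATR]; 5 /m/ transparent; 4 /e/ is itself a trigger — this domain ends here.
From /e/ at 13 rightward: 14 /ɛ/ → [+ATR]; 15 /ɪ/ → [+ATR]; word edge.
From /e/ at 13 leftward: 12 /s/ transparent; 11 /ʊ/ → [+ATR]; 10 /u/ is itself a trigger — this domain ends here.

1 4 6 8 10 11 13 14 15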